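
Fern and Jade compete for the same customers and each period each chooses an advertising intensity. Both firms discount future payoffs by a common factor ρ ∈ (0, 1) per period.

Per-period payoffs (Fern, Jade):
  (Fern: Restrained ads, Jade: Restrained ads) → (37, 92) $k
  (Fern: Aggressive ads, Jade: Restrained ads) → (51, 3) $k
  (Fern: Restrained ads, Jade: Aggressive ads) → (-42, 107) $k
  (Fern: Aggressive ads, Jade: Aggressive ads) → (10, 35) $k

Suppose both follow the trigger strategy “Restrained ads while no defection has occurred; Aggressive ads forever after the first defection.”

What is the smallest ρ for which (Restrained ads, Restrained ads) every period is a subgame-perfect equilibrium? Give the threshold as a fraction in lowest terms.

Fern: cooperation gives 37 each period; deviation gives 51 once then 10 forever.
  37/(1−ρ) ≥ 51 + 10ρ/(1−ρ) ⇒ ρ ≥ 14/41.
Jade: cooperation gives 92 each period; deviation gives 107 once then 35 forever.
  ρ ≥ 15/72 = 5/24.
Both must hold, so the binding constraint is Fern's: ρ ≥ 14/41.

14/41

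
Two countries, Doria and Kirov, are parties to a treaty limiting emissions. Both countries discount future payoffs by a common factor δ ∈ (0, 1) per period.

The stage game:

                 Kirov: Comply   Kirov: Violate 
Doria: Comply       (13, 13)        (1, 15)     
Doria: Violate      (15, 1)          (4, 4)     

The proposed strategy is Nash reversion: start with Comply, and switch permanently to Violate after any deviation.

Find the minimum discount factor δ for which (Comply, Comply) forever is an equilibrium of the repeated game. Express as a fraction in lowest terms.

One-period gain from deviating is 15 − 13 = 2. The loss is 13 − 4 = 9 in every subsequent period, with present value 9·δ/(1−δ).
Deviation is unprofitable when 9·δ/(1−δ) ≥ 2, i.e. δ/(1−δ) ≥ 2/9.
Equivalently δ ≥ 2/(2+9) = 2/11.

2/11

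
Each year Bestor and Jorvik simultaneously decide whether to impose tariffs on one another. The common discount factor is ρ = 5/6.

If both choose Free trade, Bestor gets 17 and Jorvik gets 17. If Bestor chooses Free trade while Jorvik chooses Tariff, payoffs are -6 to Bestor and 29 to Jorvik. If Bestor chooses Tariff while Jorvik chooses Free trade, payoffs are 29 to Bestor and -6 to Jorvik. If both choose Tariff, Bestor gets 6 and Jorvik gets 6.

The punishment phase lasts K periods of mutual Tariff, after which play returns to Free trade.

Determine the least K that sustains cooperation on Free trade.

IC: ρ(1−ρ^K)/(1−ρ) ≥ (29−17)/(17−6) = 12/11.
With ρ = 5/6: need 1 − ρ^K ≥ 12/11·(1−5/6)/(5/6), i.e. ρ^K ≤ 0.7818.
Since (5/6)^1 = 0.8333 and (5/6)^2 = 0.6944, the smallest such K is 2.

2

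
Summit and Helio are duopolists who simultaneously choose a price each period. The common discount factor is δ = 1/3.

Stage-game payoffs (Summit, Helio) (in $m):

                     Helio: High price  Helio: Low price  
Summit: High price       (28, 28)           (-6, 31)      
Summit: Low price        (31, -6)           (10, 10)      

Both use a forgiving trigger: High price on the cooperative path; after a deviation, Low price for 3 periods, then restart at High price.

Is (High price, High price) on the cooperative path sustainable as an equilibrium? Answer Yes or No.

Yes

A one-shot deviation gives 31 now, then 10 for 3 periods, then back to 28.
Gain from deviating: (31−28) today; loss: (28−10) in each of the next 3 periods.
No-deviation condition: (28−10)(δ+…+δ^3) ≥ 31−28, i.e. δ+…+δ^3 ≥ 1/6.
At δ = 1/3: δ+…+δ^3 = 0.4815 ≥ 0.1667.
So cooperation is sustainable.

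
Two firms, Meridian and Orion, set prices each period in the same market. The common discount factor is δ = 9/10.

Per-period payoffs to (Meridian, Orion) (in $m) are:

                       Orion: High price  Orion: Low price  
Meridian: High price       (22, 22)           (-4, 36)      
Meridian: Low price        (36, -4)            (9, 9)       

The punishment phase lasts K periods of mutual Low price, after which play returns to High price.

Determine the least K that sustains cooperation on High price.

Need Σ_{k=1}^{K} δ^k ≥ (36−22)/(22−9) = 1.0769 at δ = 9/10.
At K = 1 the sum is 0.9000 < 1.0769; at K = 2 it is 1.7100 ≥ 1.0769.
So the minimum punishment length is K = 2.

2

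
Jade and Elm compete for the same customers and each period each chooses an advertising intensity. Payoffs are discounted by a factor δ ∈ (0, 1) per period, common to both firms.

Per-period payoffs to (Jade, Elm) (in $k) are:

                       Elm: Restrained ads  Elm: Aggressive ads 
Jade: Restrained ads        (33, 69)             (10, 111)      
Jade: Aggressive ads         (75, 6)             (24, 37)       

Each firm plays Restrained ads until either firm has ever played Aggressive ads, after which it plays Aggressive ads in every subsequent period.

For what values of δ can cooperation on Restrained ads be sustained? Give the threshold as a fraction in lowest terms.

14/17

For Jade: deviation gain 75−33 = 42, per-period punishment loss 33−24 = 9. IC gives δ ≥ 42/51 = 14/17.
For Elm: gain 42, loss 32 per period, so δ ≥ 42/74 = 21/37.
The tighter constraint is Jade's, so cooperation needs δ ≥ 14/17.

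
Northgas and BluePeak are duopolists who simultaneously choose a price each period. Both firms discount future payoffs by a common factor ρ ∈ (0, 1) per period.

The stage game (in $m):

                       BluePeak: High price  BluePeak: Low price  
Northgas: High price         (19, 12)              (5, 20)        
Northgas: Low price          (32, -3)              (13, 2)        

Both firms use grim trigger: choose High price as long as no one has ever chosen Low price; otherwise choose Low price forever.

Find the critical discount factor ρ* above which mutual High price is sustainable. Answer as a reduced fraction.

13/19

Northgas's threshold: (32−19)/(32−13) = 13/19.
BluePeak's threshold: (20−12)/(20−2) = 4/9.
13/19 > 4/9, so Northgas binds and ρ* = 13/19.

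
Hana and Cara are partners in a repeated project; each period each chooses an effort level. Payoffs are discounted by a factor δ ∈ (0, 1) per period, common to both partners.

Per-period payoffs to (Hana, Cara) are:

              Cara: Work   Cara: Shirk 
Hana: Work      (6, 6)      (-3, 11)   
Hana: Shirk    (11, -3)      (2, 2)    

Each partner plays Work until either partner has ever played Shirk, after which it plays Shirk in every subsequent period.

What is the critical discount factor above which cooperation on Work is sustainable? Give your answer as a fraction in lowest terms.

6/(1−δ) ≥ 11 + 2δ/(1−δ)
6 ≥ 11 − 9δ
δ ≥ 5/9.

5/9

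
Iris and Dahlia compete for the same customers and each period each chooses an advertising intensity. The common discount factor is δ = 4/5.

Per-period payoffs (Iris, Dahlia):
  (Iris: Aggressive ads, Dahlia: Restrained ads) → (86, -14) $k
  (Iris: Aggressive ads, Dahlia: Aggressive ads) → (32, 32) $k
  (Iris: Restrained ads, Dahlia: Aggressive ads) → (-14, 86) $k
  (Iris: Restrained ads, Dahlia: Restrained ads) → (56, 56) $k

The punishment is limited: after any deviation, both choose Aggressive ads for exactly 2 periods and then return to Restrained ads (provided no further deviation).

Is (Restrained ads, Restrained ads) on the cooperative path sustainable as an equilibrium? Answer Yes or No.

Yes

IC: δ+…+δ^2 ≥ (86−56)/(56−32) = 5/4.
At δ = 4/5: partial sum = 1.4400 ≥ 1.2500. Cooperation sustainable.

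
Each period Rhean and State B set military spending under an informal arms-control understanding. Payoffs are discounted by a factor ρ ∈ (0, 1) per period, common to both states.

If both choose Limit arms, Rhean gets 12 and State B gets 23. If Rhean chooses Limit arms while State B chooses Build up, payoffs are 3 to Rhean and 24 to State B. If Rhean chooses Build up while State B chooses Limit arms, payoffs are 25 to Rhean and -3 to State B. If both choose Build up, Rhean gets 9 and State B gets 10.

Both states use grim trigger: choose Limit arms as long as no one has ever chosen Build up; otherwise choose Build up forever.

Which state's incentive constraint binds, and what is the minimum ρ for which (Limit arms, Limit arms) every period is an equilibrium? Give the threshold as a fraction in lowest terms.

Rhean's threshold: (25−12)/(25−9) = 13/16.
State B's threshold: (24−23)/(24−10) = 1/14.
13/16 > 1/14, so Rhean binds and ρ* = 13/16.

Rhean; ρ ≥ 13/16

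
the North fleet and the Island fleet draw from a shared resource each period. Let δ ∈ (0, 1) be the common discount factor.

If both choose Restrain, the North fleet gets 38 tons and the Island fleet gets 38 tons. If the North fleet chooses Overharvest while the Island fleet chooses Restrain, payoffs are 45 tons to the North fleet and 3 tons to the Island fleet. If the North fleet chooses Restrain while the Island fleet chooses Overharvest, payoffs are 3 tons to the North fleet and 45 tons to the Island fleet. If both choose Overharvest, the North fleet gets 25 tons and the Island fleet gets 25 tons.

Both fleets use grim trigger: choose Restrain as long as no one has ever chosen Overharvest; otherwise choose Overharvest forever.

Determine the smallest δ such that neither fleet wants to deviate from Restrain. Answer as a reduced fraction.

7/20

38/(1−δ) ≥ 45 + 25δ/(1−δ)
38 ≥ 45 − 20δ
δ ≥ 7/20.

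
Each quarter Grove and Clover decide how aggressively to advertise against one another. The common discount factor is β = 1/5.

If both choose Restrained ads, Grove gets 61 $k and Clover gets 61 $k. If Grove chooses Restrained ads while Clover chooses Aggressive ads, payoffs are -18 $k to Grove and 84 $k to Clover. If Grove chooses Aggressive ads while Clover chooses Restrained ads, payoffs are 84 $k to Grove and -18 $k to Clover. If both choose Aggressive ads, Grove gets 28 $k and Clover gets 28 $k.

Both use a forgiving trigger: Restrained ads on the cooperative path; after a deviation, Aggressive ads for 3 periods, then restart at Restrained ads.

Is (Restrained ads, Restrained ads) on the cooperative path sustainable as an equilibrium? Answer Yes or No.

No

A one-shot deviation gives 84 now, then 28 for 3 periods, then back to 61.
Gain from deviating: (84−61) today; loss: (61−28) in each of the next 3 periods.
No-deviation condition: (61−28)(β+…+β^3) ≥ 84−61, i.e. β+…+β^3 ≥ 23/33.
At β = 1/5: β+…+β^3 = 0.2480 < 0.6970.
So cooperation is not sustainable.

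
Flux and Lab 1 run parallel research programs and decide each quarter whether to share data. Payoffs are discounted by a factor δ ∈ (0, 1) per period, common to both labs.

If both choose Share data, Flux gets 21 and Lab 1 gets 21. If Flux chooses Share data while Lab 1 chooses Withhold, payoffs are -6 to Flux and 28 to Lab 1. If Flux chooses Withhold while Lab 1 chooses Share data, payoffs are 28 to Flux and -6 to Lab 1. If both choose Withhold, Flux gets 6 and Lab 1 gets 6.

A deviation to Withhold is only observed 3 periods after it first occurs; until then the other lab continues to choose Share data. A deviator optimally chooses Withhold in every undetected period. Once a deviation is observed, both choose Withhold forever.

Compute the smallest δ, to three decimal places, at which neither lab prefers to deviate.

0.683

Deviating for the 3 undetected periods gains 28−21 = 7 per period over cooperation, then loses 21−6 = 15 per period forever once punishment starts.
Gain: 7(1 + δ + … + δ^2); loss: 15·δ^3/(1−δ).
No profitable deviation ⇔ 7(1−δ^3) ≤ 15·δ^3, i.e. δ^3 ≥ 7/(7+15) = 7/22.
Hence δ ≥ (7/22)^(1/3) ≈ 0.683.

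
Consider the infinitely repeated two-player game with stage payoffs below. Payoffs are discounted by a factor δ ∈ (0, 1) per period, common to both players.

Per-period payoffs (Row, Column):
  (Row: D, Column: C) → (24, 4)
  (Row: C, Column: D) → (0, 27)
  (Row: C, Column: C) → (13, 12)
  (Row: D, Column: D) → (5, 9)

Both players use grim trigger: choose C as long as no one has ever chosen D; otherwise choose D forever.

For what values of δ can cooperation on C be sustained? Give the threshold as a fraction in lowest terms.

Row: cooperation gives 13 each period; deviation gives 24 once then 5 forever.
  13/(1−δ) ≥ 24 + 5δ/(1−δ) ⇒ δ ≥ 11/19.
Column: cooperation gives 12 each period; deviation gives 27 once then 9 forever.
  δ ≥ 15/18 = 5/6.
Both must hold, so the binding constraint is Column's: δ ≥ 5/6.

5/6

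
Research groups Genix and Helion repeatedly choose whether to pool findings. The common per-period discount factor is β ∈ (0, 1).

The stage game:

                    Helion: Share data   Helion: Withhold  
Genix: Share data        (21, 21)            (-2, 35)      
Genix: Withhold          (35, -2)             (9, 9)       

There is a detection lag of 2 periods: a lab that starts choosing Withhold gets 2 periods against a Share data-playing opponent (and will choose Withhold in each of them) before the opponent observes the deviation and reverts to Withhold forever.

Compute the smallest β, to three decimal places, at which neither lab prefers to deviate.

0.734

A deviator earns 35 for 2 periods, then 9 forever; cooperating earns 21 forever. Multiplying the IC by (1−β):
21 ≥ 35(1−β^2) + 9β^2, so 26·β^2 ≥ 14 and β^2 ≥ 7/13.
β ≥ (7/13)^(1/2) ≈ 0.734.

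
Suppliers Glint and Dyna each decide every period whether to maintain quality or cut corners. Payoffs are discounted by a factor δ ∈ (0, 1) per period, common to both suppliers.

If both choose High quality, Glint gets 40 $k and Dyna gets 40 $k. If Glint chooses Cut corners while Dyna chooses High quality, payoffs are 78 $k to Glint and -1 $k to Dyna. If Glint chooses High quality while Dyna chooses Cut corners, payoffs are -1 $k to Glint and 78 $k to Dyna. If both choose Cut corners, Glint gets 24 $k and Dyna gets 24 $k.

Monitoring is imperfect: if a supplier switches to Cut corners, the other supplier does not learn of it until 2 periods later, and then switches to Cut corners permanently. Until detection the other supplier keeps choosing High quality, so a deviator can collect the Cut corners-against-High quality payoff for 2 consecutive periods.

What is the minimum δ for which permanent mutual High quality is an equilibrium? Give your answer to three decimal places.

A deviator earns 78 for 2 periods, then 24 forever; cooperating earns 40 forever. Multiplying the IC by (1−δ):
40 ≥ 78(1−δ^2) + 24δ^2, so 54·δ^2 ≥ 38 and δ^2 ≥ 19/27.
δ ≥ (19/27)^(1/2) ≈ 0.839.

0.839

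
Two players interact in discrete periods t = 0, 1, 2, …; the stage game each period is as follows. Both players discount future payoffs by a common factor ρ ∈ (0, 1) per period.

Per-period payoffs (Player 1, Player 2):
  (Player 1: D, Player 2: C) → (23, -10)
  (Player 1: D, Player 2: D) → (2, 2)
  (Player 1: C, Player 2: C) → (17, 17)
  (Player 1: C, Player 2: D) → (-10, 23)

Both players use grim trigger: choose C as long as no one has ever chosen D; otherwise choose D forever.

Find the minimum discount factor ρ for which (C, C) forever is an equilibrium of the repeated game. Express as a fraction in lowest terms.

Under grim trigger the critical discount factor is (T−C)/(T−P) with T = 23, C = 17, P = 2.
ρ* = (23−17)/(23−2) = 6/21 = 2/7.

2/7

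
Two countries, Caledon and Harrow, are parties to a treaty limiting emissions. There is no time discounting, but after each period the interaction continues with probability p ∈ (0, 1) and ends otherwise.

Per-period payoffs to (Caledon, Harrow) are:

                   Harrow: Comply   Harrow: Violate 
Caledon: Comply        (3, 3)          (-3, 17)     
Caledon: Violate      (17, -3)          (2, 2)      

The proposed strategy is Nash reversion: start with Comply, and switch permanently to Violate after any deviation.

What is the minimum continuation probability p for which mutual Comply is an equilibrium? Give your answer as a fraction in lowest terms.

With no time discounting, the continuation probability p plays the role of the discount factor.
Grim-trigger IC: 3/(1−p) ≥ 17 + 2p/(1−p) ⇒ p ≥ (17−3)/(17−2) = 14/15.

14/15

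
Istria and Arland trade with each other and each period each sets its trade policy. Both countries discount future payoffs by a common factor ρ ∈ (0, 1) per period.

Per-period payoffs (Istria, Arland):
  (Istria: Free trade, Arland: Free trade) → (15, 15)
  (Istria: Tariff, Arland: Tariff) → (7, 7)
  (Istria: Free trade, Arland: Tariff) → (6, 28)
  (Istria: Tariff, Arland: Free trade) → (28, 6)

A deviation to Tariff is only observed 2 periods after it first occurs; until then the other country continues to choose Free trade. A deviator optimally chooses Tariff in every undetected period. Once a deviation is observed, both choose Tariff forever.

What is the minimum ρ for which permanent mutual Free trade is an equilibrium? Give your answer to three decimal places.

The best deviation is to choose Tariff for all 2 undetected periods, earning 28 each, then 7 forever once detected.
Deviation value: 28(1−ρ^2)/(1−ρ) + 7ρ^2/(1−ρ); cooperation value: 15/(1−ρ).
IC: 15 ≥ 28(1−ρ^2) + 7ρ^2 = 28 − 21ρ^2.
So ρ^2 ≥ 13/21, giving ρ ≥ (13/21)^(1/2) ≈ 0.787.

0.787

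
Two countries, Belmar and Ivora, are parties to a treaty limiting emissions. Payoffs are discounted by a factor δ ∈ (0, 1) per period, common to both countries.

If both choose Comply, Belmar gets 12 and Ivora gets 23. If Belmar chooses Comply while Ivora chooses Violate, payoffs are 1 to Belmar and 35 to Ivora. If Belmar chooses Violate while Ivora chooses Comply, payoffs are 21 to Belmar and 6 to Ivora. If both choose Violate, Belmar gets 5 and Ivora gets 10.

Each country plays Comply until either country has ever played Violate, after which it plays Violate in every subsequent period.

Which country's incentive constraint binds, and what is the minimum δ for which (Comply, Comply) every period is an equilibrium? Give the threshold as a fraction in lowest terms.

Belmar's threshold: (21−12)/(21−5) = 9/16.
Ivora's threshold: (35−23)/(35−10) = 12/25.
9/16 > 12/25, so Belmar binds and δ* = 9/16.

Belmar; δ ≥ 9/16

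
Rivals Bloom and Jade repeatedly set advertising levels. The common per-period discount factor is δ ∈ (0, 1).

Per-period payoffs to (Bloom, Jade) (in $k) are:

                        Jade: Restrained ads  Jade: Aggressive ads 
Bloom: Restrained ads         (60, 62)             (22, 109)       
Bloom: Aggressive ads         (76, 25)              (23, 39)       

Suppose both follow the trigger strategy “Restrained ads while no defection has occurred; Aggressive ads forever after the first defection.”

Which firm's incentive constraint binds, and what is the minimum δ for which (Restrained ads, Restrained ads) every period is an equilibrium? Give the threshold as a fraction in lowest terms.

For Bloom: deviation gain 76−60 = 16, per-period punishment loss 60−23 = 37. IC gives δ ≥ 16/53.
For Jade: gain 47, loss 23 per period, so δ ≥ 47/70.
The tighter constraint is Jade's, so cooperation needs δ ≥ 47/70.

Jade; δ ≥ 47/70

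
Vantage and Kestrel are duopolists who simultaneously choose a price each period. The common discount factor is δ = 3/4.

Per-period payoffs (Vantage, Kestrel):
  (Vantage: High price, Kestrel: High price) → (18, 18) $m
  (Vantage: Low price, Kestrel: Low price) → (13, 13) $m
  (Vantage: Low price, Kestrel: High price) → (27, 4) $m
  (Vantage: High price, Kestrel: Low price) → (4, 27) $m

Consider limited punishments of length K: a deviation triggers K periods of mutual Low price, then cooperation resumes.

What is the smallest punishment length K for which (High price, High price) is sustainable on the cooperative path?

Need Σ_{k=1}^{K} δ^k ≥ (27−18)/(18−13) = 1.8000 at δ = 3/4.
At K = 3 the sum is 1.7344 < 1.8000; at K = 4 it is 2.0508 ≥ 1.8000.
So the minimum punishment length is K = 4.

4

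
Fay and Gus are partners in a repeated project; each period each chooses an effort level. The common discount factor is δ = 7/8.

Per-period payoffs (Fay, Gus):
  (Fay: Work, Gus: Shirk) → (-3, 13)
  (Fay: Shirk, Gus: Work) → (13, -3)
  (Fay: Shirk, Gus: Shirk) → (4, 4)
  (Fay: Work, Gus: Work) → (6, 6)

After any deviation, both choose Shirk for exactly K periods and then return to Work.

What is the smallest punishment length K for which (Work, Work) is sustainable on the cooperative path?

No profitable deviation requires (6−4)(δ+…+δ^K) ≥ 13−6, i.e. δ+…+δ^K ≥ 7/2 ≈ 3.5000.
With δ = 7/8, the partial sums are K=1: 0.8750, K=2: 1.6406, K=3: 2.3105, K=4: 2.8967, K=5: 3.4096, K=6: 3.8584.
K = 6 is the first length at which the sum reaches 3.5000.

6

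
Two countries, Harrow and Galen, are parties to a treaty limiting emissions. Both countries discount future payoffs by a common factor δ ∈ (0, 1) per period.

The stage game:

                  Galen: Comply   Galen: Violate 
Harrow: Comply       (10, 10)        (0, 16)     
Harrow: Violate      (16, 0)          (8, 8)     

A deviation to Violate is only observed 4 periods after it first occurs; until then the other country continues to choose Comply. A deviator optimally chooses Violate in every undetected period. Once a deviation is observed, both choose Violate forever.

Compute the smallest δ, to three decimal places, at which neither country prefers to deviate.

The best deviation is to choose Violate for all 4 undetected periods, earning 16 each, then 8 forever once detected.
Deviation value: 16(1−δ^4)/(1−δ) + 8δ^4/(1−δ); cooperation value: 10/(1−δ).
IC: 10 ≥ 16(1−δ^4) + 8δ^4 = 16 − 8δ^4.
So δ^4 ≥ 6/8 = 3/4, giving δ ≥ (3/4)^(1/4) ≈ 0.931.

0.931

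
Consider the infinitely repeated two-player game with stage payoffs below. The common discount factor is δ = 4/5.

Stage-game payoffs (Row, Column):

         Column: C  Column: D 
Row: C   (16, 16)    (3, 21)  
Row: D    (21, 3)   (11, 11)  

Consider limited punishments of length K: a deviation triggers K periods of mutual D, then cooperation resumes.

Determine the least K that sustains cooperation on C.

No profitable deviation requires (16−11)(δ+…+δ^K) ≥ 21−16, i.e. δ+…+δ^K ≥ 1 ≈ 1.0000.
With δ = 4/5, the partial sums are K=1: 0.8000, K=2: 1.4400.
K = 2 is the first length at which the sum reaches 1.0000.

2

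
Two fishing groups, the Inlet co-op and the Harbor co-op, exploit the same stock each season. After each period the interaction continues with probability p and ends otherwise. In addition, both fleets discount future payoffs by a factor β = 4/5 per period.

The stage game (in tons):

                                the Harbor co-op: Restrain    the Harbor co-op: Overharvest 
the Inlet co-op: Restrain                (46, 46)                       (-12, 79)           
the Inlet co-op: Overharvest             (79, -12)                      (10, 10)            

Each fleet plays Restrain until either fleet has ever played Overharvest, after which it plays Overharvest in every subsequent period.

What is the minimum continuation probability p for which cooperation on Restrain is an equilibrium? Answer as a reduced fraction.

55/92

With continuation probability p and discount β, the effective per-period discount factor is βp.
Grim-trigger IC: βp ≥ (79−46)/(79−10) = 11/23.
So p ≥ (11/23)/(4/5) = 55/92.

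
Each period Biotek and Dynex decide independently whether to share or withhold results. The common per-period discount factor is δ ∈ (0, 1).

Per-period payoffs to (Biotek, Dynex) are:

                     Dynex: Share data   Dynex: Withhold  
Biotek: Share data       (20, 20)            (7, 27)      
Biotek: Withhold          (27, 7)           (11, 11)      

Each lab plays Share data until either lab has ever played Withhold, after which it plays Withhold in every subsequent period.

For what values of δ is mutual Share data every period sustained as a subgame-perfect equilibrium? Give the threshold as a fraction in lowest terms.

20/(1−δ) ≥ 27 + 11δ/(1−δ)
20 ≥ 27 − 16δ
δ ≥ 7/16.

7/16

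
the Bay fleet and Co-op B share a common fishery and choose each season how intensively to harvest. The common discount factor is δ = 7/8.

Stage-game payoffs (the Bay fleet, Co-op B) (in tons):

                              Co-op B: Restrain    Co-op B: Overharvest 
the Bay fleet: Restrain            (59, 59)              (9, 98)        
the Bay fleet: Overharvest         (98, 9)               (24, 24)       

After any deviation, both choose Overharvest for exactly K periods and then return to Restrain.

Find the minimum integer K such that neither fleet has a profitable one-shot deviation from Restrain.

IC: δ(1−δ^K)/(1−δ) ≥ (98−59)/(59−24) = 39/35.
With δ = 7/8: need 1 − δ^K ≥ 39/35·(1−7/8)/(7/8), i.e. δ^K ≤ 0.8408.
Since (7/8)^1 = 0.8750 and (7/8)^2 = 0.7656, the smallest such K is 2.

2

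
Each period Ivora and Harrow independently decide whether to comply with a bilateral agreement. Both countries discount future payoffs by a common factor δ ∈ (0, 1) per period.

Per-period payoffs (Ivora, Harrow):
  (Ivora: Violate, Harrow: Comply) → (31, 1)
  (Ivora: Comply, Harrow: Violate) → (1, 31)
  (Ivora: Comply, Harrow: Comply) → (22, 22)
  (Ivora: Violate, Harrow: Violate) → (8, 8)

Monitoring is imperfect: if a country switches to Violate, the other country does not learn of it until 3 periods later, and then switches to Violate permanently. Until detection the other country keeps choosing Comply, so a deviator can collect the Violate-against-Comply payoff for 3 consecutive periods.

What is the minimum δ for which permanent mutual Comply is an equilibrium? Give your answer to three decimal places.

0.731

A deviator earns 31 for 3 periods, then 8 forever; cooperating earns 22 forever. Multiplying the IC by (1−δ):
22 ≥ 31(1−δ^3) + 8δ^3, so 23·δ^3 ≥ 9 and δ^3 ≥ 9/23.
δ ≥ (9/23)^(1/3) ≈ 0.731.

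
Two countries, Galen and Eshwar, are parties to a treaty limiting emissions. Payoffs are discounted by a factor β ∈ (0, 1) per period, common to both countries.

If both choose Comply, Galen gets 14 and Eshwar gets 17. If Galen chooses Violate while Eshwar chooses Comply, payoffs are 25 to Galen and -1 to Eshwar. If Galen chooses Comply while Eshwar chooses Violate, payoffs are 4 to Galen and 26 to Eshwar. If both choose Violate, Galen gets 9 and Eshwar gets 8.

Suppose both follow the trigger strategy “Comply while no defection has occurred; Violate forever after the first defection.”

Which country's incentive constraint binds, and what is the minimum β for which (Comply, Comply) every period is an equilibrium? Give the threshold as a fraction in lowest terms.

For Galen: deviation gain 25−14 = 11, per-period punishment loss 14−9 = 5. IC gives β ≥ 11/16.
For Eshwar: gain 9, loss 9 per period, so β ≥ 9/18 = 1/2.
The tighter constraint is Galen's, so cooperation needs β ≥ 11/16.

Galen; β ≥ 11/16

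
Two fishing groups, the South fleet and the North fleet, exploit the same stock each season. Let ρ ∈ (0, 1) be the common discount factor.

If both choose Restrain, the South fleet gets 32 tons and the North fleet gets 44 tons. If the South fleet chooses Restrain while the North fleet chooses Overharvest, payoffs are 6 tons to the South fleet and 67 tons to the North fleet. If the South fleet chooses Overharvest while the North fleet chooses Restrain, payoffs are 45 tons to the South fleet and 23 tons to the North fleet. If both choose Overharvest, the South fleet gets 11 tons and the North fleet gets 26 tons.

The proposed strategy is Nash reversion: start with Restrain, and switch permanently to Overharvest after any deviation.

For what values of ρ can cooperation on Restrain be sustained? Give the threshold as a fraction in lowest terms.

the South fleet's threshold: (45−32)/(45−11) = 13/34.
the North fleet's threshold: (67−44)/(67−26) = 23/41.
13/34 < 23/41, so the North fleet binds and ρ* = 23/41.

23/41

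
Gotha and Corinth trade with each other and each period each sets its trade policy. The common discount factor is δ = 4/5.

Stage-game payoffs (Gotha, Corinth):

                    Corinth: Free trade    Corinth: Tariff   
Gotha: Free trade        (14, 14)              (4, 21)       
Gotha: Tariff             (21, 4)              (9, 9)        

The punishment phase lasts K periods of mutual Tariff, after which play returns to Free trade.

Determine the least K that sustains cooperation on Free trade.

IC: δ(1−δ^K)/(1−δ) ≥ (21−14)/(14−9) = 7/5.
With δ = 4/5: need 1 − δ^K ≥ 7/5·(1−4/5)/(4/5), i.e. δ^K ≤ 0.6500.
Since (4/5)^1 = 0.8000 and (4/5)^2 = 0.6400, the smallest such K is 2.

2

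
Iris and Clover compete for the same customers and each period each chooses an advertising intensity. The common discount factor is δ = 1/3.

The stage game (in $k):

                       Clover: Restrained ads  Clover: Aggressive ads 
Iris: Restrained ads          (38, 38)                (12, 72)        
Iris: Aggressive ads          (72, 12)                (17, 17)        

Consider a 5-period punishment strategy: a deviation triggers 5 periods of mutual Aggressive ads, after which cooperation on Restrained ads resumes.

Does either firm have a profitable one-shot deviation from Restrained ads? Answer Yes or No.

IC: δ+…+δ^5 ≥ (72−38)/(38−17) = 34/21.
At δ = 1/3: partial sum = 0.4979 < 1.6190. Cooperation not sustainable.

Yes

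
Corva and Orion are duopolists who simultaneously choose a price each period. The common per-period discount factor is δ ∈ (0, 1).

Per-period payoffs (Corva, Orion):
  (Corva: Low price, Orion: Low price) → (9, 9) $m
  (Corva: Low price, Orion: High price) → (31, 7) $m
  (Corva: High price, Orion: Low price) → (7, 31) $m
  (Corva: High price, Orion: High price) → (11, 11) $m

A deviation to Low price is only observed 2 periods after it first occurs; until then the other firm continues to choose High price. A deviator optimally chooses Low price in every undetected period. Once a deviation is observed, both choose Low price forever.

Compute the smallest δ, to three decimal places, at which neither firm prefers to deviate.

The best deviation is to choose Low price for all 2 undetected periods, earning 31 each, then 9 forever once detected.
Deviation value: 31(1−δ^2)/(1−δ) + 9δ^2/(1−δ); cooperation value: 11/(1−δ).
IC: 11 ≥ 31(1−δ^2) + 9δ^2 = 31 − 22δ^2.
So δ^2 ≥ 20/22 = 10/11, giving δ ≥ (10/11)^(1/2) ≈ 0.953.

0.953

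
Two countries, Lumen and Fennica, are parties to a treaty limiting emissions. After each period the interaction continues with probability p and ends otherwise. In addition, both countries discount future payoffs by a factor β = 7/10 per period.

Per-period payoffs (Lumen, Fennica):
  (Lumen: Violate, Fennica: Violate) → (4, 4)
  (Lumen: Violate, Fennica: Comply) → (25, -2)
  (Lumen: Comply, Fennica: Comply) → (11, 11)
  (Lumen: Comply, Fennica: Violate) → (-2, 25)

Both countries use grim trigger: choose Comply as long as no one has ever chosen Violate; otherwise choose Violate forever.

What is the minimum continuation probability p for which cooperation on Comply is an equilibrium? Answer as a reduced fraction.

With continuation probability p and discount β, the effective per-period discount factor is βp.
Grim-trigger IC: βp ≥ (25−11)/(25−4) = 2/3.
So p ≥ (2/3)/(7/10) = 20/21.

20/21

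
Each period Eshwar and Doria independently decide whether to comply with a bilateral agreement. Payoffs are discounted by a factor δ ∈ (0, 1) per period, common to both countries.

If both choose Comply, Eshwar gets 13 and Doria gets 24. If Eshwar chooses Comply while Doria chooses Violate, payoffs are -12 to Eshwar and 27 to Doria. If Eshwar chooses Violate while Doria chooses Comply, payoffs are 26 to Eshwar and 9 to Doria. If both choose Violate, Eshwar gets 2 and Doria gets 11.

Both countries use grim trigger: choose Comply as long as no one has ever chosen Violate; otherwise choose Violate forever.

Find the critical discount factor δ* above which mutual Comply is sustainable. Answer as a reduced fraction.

13/24

Eshwar's threshold: (26−13)/(26−2) = 13/24.
Doria's threshold: (27−24)/(27−11) = 3/16.
13/24 > 3/16, so Eshwar binds and δ* = 13/24.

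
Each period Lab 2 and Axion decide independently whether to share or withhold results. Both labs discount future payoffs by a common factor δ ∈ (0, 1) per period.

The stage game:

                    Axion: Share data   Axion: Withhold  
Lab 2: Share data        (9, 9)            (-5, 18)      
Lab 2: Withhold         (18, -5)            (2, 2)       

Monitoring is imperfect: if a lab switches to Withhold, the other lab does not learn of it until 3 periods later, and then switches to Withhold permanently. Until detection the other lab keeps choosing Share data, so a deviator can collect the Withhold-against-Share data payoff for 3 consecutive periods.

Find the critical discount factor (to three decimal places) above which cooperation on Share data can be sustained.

0.825

A deviator earns 18 for 3 periods, then 2 forever; cooperating earns 9 forever. Multiplying the IC by (1−δ):
9 ≥ 18(1−δ^3) + 2δ^3, so 16·δ^3 ≥ 9 and δ^3 ≥ 9/16.
δ ≥ (9/16)^(1/3) ≈ 0.825.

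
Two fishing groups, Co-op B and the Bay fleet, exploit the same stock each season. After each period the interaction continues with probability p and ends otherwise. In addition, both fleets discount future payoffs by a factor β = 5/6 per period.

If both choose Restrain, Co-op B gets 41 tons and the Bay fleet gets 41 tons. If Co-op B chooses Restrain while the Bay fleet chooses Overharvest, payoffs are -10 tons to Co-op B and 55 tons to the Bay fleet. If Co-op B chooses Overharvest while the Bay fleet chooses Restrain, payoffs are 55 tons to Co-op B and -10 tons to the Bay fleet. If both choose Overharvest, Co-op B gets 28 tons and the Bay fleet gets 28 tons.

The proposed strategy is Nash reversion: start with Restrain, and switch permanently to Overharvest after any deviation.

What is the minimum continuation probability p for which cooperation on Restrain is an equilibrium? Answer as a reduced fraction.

28/45

With continuation probability p and discount β, the effective per-period discount factor is βp.
Grim-trigger IC: βp ≥ (55−41)/(55−28) = 14/27.
So p ≥ (14/27)/(5/6) = 28/45.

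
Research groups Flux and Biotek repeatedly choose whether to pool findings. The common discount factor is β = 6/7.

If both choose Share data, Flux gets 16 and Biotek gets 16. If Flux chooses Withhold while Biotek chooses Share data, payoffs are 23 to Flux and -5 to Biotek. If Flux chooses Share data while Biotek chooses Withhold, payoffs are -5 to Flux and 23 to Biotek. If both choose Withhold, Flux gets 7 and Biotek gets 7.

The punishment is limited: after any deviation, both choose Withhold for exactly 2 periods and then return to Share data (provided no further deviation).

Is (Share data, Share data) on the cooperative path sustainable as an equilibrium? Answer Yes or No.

IC: β+…+β^2 ≥ (23−16)/(16−7) = 7/9.
At β = 6/7: partial sum = 1.5918 ≥ 0.7778. Cooperation sustainable.

Yes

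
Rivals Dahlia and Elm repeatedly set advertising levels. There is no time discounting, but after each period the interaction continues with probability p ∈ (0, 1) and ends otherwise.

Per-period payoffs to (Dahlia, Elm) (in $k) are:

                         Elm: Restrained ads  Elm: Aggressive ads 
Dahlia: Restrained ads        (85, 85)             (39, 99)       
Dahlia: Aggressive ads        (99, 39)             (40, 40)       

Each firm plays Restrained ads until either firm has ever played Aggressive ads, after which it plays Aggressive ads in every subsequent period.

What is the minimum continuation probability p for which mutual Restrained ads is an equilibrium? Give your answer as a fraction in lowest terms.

Expected cooperation value is 85 + p·85 + p²·85 + … = 85/(1−p); deviation gives 99 + p·40/(1−p).
85 ≥ 99(1−p) + 40p ⇒ 59p ≥ 14 ⇒ p ≥ 14/59.

14/59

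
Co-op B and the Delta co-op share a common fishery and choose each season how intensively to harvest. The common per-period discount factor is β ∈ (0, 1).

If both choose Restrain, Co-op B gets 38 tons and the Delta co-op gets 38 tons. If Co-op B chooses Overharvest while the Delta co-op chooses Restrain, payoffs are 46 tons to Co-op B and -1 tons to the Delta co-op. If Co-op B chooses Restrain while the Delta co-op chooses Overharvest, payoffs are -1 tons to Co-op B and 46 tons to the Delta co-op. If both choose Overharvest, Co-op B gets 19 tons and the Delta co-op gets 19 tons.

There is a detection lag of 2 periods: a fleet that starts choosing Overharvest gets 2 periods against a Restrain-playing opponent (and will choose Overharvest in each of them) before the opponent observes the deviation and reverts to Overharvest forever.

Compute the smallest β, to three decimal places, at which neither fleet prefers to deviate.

0.544

The best deviation is to choose Overharvest for all 2 undetected periods, earning 46 each, then 19 forever once detected.
Deviation value: 46(1−β^2)/(1−β) + 19β^2/(1−β); cooperation value: 38/(1−β).
IC: 38 ≥ 46(1−β^2) + 19β^2 = 46 − 27β^2.
So β^2 ≥ 8/27, giving β ≥ (8/27)^(1/2) ≈ 0.544.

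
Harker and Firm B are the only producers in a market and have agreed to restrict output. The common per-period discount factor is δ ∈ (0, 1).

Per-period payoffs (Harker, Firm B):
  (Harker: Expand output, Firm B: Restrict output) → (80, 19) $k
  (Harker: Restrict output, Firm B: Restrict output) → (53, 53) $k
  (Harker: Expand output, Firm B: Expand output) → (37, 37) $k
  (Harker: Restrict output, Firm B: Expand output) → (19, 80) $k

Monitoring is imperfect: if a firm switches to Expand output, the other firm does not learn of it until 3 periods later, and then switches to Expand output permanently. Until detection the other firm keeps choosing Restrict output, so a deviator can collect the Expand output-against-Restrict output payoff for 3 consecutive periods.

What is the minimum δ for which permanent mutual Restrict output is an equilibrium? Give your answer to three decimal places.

0.856

A deviator earns 80 for 3 periods, then 37 forever; cooperating earns 53 forever. Multiplying the IC by (1−δ):
53 ≥ 80(1−δ^3) + 37δ^3, so 43·δ^3 ≥ 27 and δ^3 ≥ 27/43.
δ ≥ (27/43)^(1/3) ≈ 0.856.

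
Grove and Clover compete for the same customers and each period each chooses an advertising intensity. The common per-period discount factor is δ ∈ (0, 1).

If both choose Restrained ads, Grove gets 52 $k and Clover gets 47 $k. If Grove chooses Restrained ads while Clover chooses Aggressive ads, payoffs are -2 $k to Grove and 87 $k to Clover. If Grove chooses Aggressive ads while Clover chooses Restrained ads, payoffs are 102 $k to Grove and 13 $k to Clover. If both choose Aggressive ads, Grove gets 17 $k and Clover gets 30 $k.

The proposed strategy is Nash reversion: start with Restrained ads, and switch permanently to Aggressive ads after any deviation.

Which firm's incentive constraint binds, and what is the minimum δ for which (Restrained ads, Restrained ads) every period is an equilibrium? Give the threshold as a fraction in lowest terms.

Clover; δ ≥ 40/57

Grove: cooperation gives 52 each period; deviation gives 102 once then 17 forever.
  52/(1−δ) ≥ 102 + 17δ/(1−δ) ⇒ δ ≥ 50/85 = 10/17.
Clover: cooperation gives 47 each period; deviation gives 87 once then 30 forever.
  δ ≥ 40/57.
Both must hold, so the binding constraint is Clover's: δ ≥ 40/57.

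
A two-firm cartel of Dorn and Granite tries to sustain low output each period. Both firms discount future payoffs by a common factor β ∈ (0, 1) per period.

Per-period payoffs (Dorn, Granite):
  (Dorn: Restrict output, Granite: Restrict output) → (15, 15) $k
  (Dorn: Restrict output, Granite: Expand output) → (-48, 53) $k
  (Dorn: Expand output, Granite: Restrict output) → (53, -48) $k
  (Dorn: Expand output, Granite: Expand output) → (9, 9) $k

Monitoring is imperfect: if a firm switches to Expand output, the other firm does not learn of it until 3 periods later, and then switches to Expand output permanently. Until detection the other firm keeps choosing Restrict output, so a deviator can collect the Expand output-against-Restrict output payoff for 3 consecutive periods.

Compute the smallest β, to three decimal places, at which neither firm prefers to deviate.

A deviator earns 53 for 3 periods, then 9 forever; cooperating earns 15 forever. Multiplying the IC by (1−β):
15 ≥ 53(1−β^3) + 9β^3, so 44·β^3 ≥ 38 and β^3 ≥ 19/22.
β ≥ (19/22)^(1/3) ≈ 0.952.

0.952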